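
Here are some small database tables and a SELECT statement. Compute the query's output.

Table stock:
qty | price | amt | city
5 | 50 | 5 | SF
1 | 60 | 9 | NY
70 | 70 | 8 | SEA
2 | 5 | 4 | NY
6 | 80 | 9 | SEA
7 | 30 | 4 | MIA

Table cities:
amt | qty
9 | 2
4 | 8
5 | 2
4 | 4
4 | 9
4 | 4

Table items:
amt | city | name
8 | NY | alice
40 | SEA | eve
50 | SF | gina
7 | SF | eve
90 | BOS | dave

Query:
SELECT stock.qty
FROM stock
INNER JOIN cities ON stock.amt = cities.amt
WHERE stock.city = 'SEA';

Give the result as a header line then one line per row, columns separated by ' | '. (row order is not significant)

After JOIN cities (11 rows):
stock.qty | stock.price | stock.amt | stock.city | cities.amt | cities.qty
5 | 50 | 5 | SF | 5 | 2
1 | 60 | 9 | NY | 9 | 2
2 | 5 | 4 | NY | 4 | 8
2 | 5 | 4 | NY | 4 | 4
2 | 5 | 4 | NY | 4 | 9
2 | 5 | 4 | NY | 4 | 4
6 | 80 | 9 | SEA | 9 | 2
7 | 30 | 4 | MIA | 4 | 8
7 | 30 | 4 | MIA | 4 | 4
7 | 30 | 4 | MIA | 4 | 9
7 | 30 | 4 | MIA | 4 | 4
After WHERE (1 rows):
stock.qty | stock.price | stock.amt | stock.city | cities.amt | cities.qty
6 | 80 | 9 | SEA | 9 | 2
After SELECT (1 rows):
stock.qty
6

== RESULT ==
stock.qty
6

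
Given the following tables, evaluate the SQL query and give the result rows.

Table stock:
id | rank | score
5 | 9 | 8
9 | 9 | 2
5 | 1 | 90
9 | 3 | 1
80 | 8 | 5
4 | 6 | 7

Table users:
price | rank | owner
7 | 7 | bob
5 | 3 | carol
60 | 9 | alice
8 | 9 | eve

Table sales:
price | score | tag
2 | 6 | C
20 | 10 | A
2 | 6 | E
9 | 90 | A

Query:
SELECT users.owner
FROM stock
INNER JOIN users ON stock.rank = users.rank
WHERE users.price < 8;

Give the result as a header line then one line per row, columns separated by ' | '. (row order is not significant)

== RESULT ==
users.owner
carol

Derivation:
After JOIN users (5 rows):
stock.id | stock.rank | stock.score | users.price | users.rank | users.owner
5 | 9 | 8 | 60 | 9 | alice
5 | 9 | 8 | 8 | 9 | eve
9 | 9 | 2 | 60 | 9 | alice
9 | 9 | 2 | 8 | 9 | eve
9 | 3 | 1 | 5 | 3 | carol
After WHERE (1 rows):
stock.id | stock.rank | stock.score | users.price | users.rank | users.owner
9 | 3 | 1 | 5 | 3 | carol
After SELECT (1 rows):
users.owner
carol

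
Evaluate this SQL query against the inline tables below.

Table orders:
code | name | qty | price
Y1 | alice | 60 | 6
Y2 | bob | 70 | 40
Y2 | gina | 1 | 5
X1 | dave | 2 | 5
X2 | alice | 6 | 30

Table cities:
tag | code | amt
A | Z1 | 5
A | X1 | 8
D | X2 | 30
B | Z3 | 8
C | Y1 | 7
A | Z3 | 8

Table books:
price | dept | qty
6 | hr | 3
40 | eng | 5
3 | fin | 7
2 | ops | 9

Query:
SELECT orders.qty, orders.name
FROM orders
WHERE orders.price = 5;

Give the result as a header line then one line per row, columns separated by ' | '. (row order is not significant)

After WHERE (2 rows):
orders.code | orders.name | orders.qty | orders.price
Y2 | gina | 1 | 5
X1 | dave | 2 | 5
After SELECT (2 rows):
orders.qty | orders.name
1 | gina
2 | dave

== RESULT ==
orders.qty | orders.name
1 | gina
2 | dave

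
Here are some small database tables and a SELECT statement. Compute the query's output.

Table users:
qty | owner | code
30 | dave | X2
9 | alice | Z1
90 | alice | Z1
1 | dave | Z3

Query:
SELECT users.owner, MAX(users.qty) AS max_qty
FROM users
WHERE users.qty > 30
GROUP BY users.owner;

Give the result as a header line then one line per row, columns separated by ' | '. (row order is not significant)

After WHERE (1 rows):
users.qty | users.owner | users.code
90 | alice | Z1
After GROUP BY (1 rows):
users.owner | max_qty
alice | 90

== RESULT ==
users.owner | max_qty
alice | 90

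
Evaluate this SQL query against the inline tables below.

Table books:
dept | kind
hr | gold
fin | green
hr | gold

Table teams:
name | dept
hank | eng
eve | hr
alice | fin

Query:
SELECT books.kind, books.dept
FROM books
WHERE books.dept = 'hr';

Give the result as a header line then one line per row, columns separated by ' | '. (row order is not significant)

After WHERE (2 rows):
books.dept | books.kind
hr | gold
hr | gold
After SELECT (2 rows):
books.kind | books.dept
gold | hr
gold | hr

== RESULT ==
books.kind | books.dept
gold | hr
gold | hr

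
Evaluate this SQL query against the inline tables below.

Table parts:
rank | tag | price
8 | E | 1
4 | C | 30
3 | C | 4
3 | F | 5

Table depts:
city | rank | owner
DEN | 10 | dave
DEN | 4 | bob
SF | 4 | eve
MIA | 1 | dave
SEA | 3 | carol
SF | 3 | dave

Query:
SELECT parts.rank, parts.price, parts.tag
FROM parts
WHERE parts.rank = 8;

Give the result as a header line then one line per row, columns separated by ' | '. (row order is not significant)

== RESULT ==
parts.rank | parts.price | parts.tag
8 | 1 | E

Derivation:
After WHERE (1 rows):
parts.rank | parts.tag | parts.price
8 | E | 1
After SELECT (1 rows):
parts.rank | parts.price | parts.tag
8 | 1 | E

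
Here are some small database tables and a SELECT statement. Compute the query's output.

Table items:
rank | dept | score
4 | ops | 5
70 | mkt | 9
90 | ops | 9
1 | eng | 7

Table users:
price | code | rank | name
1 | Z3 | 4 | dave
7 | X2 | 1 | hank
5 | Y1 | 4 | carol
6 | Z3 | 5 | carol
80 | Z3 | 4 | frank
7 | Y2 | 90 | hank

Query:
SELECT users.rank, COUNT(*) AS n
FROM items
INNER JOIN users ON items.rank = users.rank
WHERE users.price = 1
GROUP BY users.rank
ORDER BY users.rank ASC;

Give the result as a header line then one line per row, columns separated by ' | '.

== RESULT ==
users.rank | n
4 | 1

Derivation:
After JOIN users (5 rows):
items.rank | items.dept | items.score | users.price | users.code | users.rank | users.name
4 | ops | 5 | 1 | Z3 | 4 | dave
4 | ops | 5 | 5 | Y1 | 4 | carol
4 | ops | 5 | 80 | Z3 | 4 | frank
90 | ops | 9 | 7 | Y2 | 90 | hank
1 | eng | 7 | 7 | X2 | 1 | hank
After WHERE (1 rows):
items.rank | items.dept | items.score | users.price | users.code | users.rank | users.name
4 | ops | 5 | 1 | Z3 | 4 | dave
After GROUP BY (1 rows):
users.rank | n
4 | 1
After ORDER BY (1 rows):
users.rank | n
4 | 1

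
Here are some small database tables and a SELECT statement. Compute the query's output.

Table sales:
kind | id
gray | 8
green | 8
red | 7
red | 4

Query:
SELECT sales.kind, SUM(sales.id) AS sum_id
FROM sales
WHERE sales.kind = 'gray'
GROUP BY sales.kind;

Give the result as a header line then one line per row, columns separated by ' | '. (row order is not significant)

== RESULT ==
sales.kind | sum_id
gray | 8

Derivation:
After WHERE (1 rows):
sales.kind | sales.id
gray | 8
After GROUP BY (1 rows):
sales.kind | sum_id
gray | 8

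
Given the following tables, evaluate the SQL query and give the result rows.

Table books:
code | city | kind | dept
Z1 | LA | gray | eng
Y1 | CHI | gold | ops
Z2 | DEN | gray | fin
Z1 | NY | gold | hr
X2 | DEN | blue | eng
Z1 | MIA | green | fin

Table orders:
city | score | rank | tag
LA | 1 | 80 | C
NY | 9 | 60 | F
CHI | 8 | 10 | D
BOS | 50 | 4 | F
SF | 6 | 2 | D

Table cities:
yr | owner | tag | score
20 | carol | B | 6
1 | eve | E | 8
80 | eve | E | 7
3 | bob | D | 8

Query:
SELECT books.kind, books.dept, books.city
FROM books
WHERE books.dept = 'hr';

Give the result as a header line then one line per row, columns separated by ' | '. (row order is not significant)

== RESULT ==
books.kind | books.dept | books.city
gold | hr | NY

Derivation:
After WHERE (1 rows):
books.code | books.city | books.kind | books.dept
Z1 | NY | gold | hr
After SELECT (1 rows):
books.kind | books.dept | books.city
gold | hr | NY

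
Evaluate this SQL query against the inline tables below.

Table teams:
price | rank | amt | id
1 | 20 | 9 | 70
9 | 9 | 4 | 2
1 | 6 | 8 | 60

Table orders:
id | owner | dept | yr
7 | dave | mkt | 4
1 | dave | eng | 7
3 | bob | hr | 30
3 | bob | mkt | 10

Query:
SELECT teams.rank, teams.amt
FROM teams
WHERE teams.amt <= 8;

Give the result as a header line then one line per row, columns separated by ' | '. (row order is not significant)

After WHERE (2 rows):
teams.price | teams.rank | teams.amt | teams.id
9 | 9 | 4 | 2
1 | 6 | 8 | 60
After SELECT (2 rows):
teams.rank | teams.amt
9 | 4
6 | 8

== RESULT ==
teams.rank | teams.amt
9 | 4
6 | 8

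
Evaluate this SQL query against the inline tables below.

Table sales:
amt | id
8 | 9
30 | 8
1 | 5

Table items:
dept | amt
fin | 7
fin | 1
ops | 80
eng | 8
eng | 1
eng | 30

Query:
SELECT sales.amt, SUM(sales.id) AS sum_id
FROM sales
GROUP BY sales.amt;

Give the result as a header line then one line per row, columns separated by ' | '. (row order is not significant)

== RESULT ==
sales.amt | sum_id
8 | 9
30 | 8
1 | 5

Derivation:
After GROUP BY (3 rows):
sales.amt | sum_id
8 | 9
30 | 8
1 | 5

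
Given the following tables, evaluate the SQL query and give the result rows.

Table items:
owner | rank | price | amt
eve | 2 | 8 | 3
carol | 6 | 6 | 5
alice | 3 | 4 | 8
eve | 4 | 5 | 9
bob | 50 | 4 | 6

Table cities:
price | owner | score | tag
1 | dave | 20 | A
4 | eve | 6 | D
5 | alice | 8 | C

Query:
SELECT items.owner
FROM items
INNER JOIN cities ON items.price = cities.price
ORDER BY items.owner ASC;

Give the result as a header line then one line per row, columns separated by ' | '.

After JOIN cities (3 rows):
items.owner | items.rank | items.price | items.amt | cities.price | cities.owner | cities.score | cities.tag
alice | 3 | 4 | 8 | 4 | eve | 6 | D
eve | 4 | 5 | 9 | 5 | alice | 8 | C
bob | 50 | 4 | 6 | 4 | eve | 6 | D
After SELECT (3 rows):
items.owner
alice
eve
bob
After ORDER BY (3 rows):
items.owner
alice
bob
eve

== RESULT ==
items.owner
alice
bob
eve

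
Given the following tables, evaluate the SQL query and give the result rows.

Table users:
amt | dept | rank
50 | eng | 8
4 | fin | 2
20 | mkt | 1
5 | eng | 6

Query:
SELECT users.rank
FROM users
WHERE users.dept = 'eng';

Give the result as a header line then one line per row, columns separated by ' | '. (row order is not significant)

== RESULT ==
users.rank
8
6

Derivation:
After WHERE (2 rows):
users.amt | users.dept | users.rank
50 | eng | 8
5 | eng | 6
After SELECT (2 rows):
users.rank
8
6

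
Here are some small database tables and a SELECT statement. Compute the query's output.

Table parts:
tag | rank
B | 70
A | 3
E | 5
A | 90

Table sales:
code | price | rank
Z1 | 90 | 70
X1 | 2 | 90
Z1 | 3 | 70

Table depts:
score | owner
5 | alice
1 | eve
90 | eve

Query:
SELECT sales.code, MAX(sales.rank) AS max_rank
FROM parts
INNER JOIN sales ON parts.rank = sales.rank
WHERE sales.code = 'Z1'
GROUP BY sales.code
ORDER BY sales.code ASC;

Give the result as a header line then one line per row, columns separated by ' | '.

== RESULT ==
sales.code | max_rank
Z1 | 70

Derivation:
After JOIN sales (3 rows):
parts.tag | parts.rank | sales.code | sales.price | sales.rank
B | 70 | Z1 | 90 | 70
B | 70 | Z1 | 3 | 70
A | 90 | X1 | 2 | 90
After WHERE (2 rows):
parts.tag | parts.rank | sales.code | sales.price | sales.rank
B | 70 | Z1 | 90 | 70
B | 70 | Z1 | 3 | 70
After GROUP BY (1 rows):
sales.code | max_rank
Z1 | 70
After ORDER BY (1 rows):
sales.code | max_rank
Z1 | 70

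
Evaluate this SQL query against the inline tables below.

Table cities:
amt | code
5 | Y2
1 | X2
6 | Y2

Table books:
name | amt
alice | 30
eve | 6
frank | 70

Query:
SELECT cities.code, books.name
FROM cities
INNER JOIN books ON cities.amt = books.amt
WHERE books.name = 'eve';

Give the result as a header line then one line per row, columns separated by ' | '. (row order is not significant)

After JOIN books (1 rows):
cities.amt | cities.code | books.name | books.amt
6 | Y2 | eve | 6
After WHERE (1 rows):
cities.amt | cities.code | books.name | books.amt
6 | Y2 | eve | 6
After SELECT (1 rows):
cities.code | books.name
Y2 | eve

== RESULT ==
cities.code | books.name
Y2 | eve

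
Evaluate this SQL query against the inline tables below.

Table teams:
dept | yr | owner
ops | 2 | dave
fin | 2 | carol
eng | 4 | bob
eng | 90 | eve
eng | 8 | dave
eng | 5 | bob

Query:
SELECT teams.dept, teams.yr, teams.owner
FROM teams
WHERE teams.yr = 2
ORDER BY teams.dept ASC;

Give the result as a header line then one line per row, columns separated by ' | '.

After WHERE (2 rows):
teams.dept | teams.yr | teams.owner
ops | 2 | dave
fin | 2 | carol
After SELECT (2 rows):
teams.dept | teams.yr | teams.owner
ops | 2 | dave
fin | 2 | carol
After ORDER BY (2 rows):
teams.dept | teams.yr | teams.owner
fin | 2 | carol
ops | 2 | dave

== RESULT ==
teams.dept | teams.yr | teams.owner
fin | 2 | carol
ops | 2 | dave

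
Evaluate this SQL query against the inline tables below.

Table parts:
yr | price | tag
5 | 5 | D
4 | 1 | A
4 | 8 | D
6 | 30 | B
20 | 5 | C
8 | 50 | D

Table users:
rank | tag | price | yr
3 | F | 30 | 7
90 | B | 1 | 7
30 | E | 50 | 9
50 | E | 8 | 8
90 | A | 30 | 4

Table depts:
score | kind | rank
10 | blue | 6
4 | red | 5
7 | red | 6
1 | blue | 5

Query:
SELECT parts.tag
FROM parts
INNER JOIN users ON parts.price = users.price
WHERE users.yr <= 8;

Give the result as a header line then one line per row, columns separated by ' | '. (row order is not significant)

== RESULT ==
parts.tag
A
D
B
B

Derivation:
After JOIN users (5 rows):
parts.yr | parts.price | parts.tag | users.rank | users.tag | users.price | users.yr
4 | 1 | A | 90 | B | 1 | 7
4 | 8 | D | 50 | E | 8 | 8
6 | 30 | B | 3 | F | 30 | 7
6 | 30 | B | 90 | A | 30 | 4
8 | 50 | D | 30 | E | 50 | 9
After WHERE (4 rows):
parts.yr | parts.price | parts.tag | users.rank | users.tag | users.price | users.yr
4 | 1 | A | 90 | B | 1 | 7
4 | 8 | D | 50 | E | 8 | 8
6 | 30 | B | 3 | F | 30 | 7
6 | 30 | B | 90 | A | 30 | 4
After SELECT (4 rows):
parts.tag
A
D
B
B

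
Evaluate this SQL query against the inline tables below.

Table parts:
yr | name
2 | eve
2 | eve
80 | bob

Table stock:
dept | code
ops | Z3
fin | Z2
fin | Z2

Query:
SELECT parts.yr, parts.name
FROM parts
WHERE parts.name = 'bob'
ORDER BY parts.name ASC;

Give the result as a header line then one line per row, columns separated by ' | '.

== RESULT ==
parts.yr | parts.name
80 | bob

Derivation:
After WHERE (1 rows):
parts.yr | parts.name
80 | bob
After SELECT (1 rows):
parts.yr | parts.name
80 | bob
After ORDER BY (1 rows):
parts.yr | parts.name
80 | bob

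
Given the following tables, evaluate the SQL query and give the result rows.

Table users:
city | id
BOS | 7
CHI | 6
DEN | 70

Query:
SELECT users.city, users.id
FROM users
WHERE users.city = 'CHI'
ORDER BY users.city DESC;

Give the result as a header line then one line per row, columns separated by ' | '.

== RESULT ==
users.city | users.id
CHI | 6

Derivation:
After WHERE (1 rows):
users.city | users.id
CHI | 6
After SELECT (1 rows):
users.city | users.id
CHI | 6
After ORDER BY (1 rows):
users.city | users.id
CHI | 6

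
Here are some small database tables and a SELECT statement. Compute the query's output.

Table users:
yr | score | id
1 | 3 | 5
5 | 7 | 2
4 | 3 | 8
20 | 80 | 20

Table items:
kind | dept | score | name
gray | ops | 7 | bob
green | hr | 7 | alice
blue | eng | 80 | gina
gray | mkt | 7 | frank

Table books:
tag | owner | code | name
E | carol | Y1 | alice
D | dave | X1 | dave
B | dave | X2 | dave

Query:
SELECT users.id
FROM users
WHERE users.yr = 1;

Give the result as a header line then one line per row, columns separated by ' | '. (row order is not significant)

== RESULT ==
users.id
5

Derivation:
After WHERE (1 rows):
users.yr | users.score | users.id
1 | 3 | 5
After SELECT (1 rows):
users.id
5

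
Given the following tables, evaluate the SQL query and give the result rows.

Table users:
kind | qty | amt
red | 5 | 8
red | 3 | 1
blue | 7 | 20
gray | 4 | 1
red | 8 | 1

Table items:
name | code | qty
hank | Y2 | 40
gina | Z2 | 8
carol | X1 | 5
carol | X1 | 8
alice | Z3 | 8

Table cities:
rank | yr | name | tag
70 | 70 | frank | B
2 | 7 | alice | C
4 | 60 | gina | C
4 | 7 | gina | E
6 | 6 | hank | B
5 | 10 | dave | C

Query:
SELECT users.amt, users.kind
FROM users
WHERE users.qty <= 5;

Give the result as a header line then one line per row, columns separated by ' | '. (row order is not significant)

== RESULT ==
users.amt | users.kind
8 | red
1 | red
1 | gray

Derivation:
After WHERE (3 rows):
users.kind | users.qty | users.amt
red | 5 | 8
red | 3 | 1
gray | 4 | 1
After SELECT (3 rows):
users.amt | users.kind
8 | red
1 | red
1 | gray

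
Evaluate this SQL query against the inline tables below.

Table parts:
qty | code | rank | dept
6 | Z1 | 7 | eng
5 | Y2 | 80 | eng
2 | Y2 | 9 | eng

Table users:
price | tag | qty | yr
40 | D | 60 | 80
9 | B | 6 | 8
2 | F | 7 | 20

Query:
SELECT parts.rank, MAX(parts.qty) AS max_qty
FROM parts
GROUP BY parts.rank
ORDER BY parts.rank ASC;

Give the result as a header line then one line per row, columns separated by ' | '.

After GROUP BY (3 rows):
parts.rank | max_qty
7 | 6
80 | 5
9 | 2
After ORDER BY (3 rows):
parts.rank | max_qty
7 | 6
9 | 2
80 | 5

== RESULT ==
parts.rank | max_qty
7 | 6
9 | 2
80 | 5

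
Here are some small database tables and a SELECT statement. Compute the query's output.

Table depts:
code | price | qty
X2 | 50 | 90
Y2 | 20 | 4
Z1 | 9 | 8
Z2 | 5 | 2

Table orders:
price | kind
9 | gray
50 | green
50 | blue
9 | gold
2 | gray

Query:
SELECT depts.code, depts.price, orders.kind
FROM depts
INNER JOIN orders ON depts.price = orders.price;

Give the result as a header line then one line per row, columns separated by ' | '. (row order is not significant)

== RESULT ==
depts.code | depts.price | orders.kind
X2 | 50 | green
X2 | 50 | blue
Z1 | 9 | gray
Z1 | 9 | gold

Derivation:
After JOIN orders (4 rows):
depts.code | depts.price | depts.qty | orders.price | orders.kind
X2 | 50 | 90 | 50 | green
X2 | 50 | 90 | 50 | blue
Z1 | 9 | 8 | 9 | gray
Z1 | 9 | 8 | 9 | gold
After SELECT (4 rows):
depts.code | depts.price | orders.kind
X2 | 50 | green
X2 | 50 | blue
Z1 | 9 | gray
Z1 | 9 | gold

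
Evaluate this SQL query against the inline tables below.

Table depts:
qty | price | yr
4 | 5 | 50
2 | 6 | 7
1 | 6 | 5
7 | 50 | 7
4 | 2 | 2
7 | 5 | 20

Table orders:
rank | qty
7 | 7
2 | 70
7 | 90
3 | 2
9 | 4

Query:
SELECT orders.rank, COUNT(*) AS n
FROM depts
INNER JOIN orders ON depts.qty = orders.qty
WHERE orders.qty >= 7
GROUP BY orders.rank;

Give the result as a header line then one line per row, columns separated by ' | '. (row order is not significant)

After JOIN orders (5 rows):
depts.qty | depts.price | depts.yr | orders.rank | orders.qty
4 | 5 | 50 | 9 | 4
2 | 6 | 7 | 3 | 2
7 | 50 | 7 | 7 | 7
4 | 2 | 2 | 9 | 4
7 | 5 | 20 | 7 | 7
After WHERE (2 rows):
depts.qty | depts.price | depts.yr | orders.rank | orders.qty
7 | 50 | 7 | 7 | 7
7 | 5 | 20 | 7 | 7
After GROUP BY (1 rows):
orders.rank | n
7 | 2

== RESULT ==
orders.rank | n
7 | 2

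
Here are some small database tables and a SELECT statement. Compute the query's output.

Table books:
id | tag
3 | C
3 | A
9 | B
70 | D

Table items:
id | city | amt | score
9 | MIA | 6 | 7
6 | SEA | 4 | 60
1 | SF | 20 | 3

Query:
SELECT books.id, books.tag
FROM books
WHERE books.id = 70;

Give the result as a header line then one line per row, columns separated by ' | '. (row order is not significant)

After WHERE (1 rows):
books.id | books.tag
70 | D
After SELECT (1 rows):
books.id | books.tag
70 | D

== RESULT ==
books.id | books.tag
70 | D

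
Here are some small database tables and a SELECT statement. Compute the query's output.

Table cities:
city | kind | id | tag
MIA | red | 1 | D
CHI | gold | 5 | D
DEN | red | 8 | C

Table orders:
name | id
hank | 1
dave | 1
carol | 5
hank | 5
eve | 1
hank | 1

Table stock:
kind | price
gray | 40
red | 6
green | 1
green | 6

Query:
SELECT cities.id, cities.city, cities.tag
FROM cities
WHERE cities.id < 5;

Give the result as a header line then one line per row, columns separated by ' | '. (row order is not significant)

== RESULT ==
cities.id | cities.city | cities.tag
1 | MIA | D

Derivation:
After WHERE (1 rows):
cities.city | cities.kind | cities.id | cities.tag
MIA | red | 1 | D
After SELECT (1 rows):
cities.id | cities.city | cities.tag
1 | MIA | D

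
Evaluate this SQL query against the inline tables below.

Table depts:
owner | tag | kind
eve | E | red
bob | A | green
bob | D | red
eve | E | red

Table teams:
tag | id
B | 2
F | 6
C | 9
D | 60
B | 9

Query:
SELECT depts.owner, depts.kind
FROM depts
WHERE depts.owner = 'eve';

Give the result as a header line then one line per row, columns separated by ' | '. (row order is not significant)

== RESULT ==
depts.owner | depts.kind
eve | red
eve | red

Derivation:
After WHERE (2 rows):
depts.owner | depts.tag | depts.kind
eve | E | red
eve | E | red
After SELECT (2 rows):
depts.owner | depts.kind
eve | red
eve | red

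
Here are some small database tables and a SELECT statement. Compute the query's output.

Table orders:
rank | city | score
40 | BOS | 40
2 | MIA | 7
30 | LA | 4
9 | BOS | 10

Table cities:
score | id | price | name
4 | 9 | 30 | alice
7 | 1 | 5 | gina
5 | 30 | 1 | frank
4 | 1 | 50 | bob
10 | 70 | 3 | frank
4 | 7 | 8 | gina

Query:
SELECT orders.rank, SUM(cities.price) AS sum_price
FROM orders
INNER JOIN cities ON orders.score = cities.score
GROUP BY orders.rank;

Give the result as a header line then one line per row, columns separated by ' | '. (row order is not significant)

After JOIN cities (5 rows):
orders.rank | orders.city | orders.score | cities.score | cities.id | cities.price | cities.name
2 | MIA | 7 | 7 | 1 | 5 | gina
30 | LA | 4 | 4 | 9 | 30 | alice
30 | LA | 4 | 4 | 1 | 50 | bob
30 | LA | 4 | 4 | 7 | 8 | gina
9 | BOS | 10 | 10 | 70 | 3 | frank
After GROUP BY (3 rows):
orders.rank | sum_price
2 | 5
30 | 88
9 | 3

== RESULT ==
orders.rank | sum_price
2 | 5
30 | 88
9 | 3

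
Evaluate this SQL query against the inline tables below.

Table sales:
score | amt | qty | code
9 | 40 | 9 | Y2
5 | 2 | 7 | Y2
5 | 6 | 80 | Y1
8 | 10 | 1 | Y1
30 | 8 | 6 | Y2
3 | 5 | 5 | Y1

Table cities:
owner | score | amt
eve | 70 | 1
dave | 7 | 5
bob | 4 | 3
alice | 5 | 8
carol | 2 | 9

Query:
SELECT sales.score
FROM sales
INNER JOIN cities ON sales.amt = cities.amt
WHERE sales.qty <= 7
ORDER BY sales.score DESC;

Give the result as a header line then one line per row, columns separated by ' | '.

After JOIN cities (2 rows):
sales.score | sales.amt | sales.qty | sales.code | cities.owner | cities.score | cities.amt
30 | 8 | 6 | Y2 | alice | 5 | 8
3 | 5 | 5 | Y1 | dave | 7 | 5
After WHERE (2 rows):
sales.score | sales.amt | sales.qty | sales.code | cities.owner | cities.score | cities.amt
30 | 8 | 6 | Y2 | alice | 5 | 8
3 | 5 | 5 | Y1 | dave | 7 | 5
After SELECT (2 rows):
sales.score
30
3
After ORDER BY (2 rows):
sales.score
30
3

== RESULT ==
sales.score
30
3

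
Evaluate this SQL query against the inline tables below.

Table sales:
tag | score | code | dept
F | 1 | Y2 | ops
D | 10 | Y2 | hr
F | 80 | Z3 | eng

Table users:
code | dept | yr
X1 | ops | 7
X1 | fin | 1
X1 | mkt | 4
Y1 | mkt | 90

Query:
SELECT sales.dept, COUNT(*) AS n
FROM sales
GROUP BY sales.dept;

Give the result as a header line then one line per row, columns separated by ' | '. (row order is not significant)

After GROUP BY (3 rows):
sales.dept | n
ops | 1
hr | 1
eng | 1

== RESULT ==
sales.dept | n
ops | 1
hr | 1
eng | 1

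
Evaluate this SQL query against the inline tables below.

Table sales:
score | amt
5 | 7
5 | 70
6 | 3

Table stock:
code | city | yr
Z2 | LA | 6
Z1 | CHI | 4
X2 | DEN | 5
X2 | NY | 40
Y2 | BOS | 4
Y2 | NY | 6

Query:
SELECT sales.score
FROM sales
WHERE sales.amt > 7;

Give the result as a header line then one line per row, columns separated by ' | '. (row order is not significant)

== RESULT ==
sales.score
5

Derivation:
After WHERE (1 rows):
sales.score | sales.amt
5 | 70
After SELECT (1 rows):
sales.score
5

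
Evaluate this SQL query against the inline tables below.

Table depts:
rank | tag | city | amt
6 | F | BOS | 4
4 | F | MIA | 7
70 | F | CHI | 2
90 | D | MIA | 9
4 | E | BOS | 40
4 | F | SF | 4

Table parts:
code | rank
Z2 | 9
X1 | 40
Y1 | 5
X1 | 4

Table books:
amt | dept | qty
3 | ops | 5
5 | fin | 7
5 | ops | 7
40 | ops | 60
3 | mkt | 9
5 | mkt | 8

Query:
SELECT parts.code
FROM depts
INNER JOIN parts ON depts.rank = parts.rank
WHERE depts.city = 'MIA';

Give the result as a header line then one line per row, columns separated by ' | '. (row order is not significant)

After JOIN parts (3 rows):
depts.rank | depts.tag | depts.city | depts.amt | parts.code | parts.rank
4 | F | MIA | 7 | X1 | 4
4 | E | BOS | 40 | X1 | 4
4 | F | SF | 4 | X1 | 4
After WHERE (1 rows):
depts.rank | depts.tag | depts.city | depts.amt | parts.code | parts.rank
4 | F | MIA | 7 | X1 | 4
After SELECT (1 rows):
parts.code
X1

== RESULT ==
parts.code
X1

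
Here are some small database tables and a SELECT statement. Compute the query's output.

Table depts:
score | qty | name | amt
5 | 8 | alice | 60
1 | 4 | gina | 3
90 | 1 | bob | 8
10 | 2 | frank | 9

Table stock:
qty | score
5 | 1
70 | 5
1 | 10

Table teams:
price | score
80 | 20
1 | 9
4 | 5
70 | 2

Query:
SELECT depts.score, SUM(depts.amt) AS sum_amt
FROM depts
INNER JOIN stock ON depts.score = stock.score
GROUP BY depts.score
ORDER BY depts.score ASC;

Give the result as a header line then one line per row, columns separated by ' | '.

After JOIN stock (3 rows):
depts.score | depts.qty | depts.name | depts.amt | stock.qty | stock.score
5 | 8 | alice | 60 | 70 | 5
1 | 4 | gina | 3 | 5 | 1
10 | 2 | frank | 9 | 1 | 10
After GROUP BY (3 rows):
depts.score | sum_amt
5 | 60
1 | 3
10 | 9
After ORDER BY (3 rows):
depts.score | sum_amt
1 | 3
5 | 60
10 | 9

== RESULT ==
depts.score | sum_amt
1 | 3
5 | 60
10 | 9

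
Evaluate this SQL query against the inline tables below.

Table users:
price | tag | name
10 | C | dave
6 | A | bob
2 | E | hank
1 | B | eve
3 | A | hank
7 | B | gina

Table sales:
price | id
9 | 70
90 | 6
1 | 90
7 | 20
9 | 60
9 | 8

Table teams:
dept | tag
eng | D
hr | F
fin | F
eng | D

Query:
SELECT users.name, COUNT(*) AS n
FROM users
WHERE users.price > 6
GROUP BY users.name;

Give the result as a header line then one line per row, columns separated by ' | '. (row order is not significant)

== RESULT ==
users.name | n
dave | 1
gina | 1

Derivation:
After WHERE (2 rows):
users.price | users.tag | users.name
10 | C | dave
7 | B | gina
After GROUP BY (2 rows):
users.name | n
dave | 1
gina | 1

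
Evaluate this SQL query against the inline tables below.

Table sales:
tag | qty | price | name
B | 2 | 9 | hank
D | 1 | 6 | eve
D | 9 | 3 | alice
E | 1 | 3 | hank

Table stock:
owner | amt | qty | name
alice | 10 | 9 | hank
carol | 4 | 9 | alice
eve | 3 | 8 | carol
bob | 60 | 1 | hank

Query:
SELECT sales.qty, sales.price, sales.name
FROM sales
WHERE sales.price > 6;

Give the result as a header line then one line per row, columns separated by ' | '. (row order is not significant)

== RESULT ==
sales.qty | sales.price | sales.name
2 | 9 | hank

Derivation:
After WHERE (1 rows):
sales.tag | sales.qty | sales.price | sales.name
B | 2 | 9 | hank
After SELECT (1 rows):
sales.qty | sales.price | sales.name
2 | 9 | hank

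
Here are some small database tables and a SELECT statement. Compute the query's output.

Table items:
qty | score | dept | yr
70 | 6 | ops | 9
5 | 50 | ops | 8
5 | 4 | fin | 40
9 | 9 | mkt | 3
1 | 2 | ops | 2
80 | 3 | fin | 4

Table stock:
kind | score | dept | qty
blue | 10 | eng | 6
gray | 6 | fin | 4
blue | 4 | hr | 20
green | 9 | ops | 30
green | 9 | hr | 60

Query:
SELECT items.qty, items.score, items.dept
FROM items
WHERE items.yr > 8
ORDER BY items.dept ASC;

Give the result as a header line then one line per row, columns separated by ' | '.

After WHERE (2 rows):
items.qty | items.score | items.dept | items.yr
70 | 6 | ops | 9
5 | 4 | fin | 40
After SELECT (2 rows):
items.qty | items.score | items.dept
70 | 6 | ops
5 | 4 | fin
After ORDER BY (2 rows):
items.qty | items.score | items.dept
5 | 4 | fin
70 | 6 | ops

== RESULT ==
items.qty | items.score | items.dept
5 | 4 | fin
70 | 6 | ops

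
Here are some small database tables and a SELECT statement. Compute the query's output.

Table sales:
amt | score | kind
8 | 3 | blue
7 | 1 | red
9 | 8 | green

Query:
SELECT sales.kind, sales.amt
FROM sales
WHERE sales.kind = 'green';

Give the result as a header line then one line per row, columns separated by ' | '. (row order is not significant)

== RESULT ==
sales.kind | sales.amt
green | 9

Derivation:
After WHERE (1 rows):
sales.amt | sales.score | sales.kind
9 | 8 | green
After SELECT (1 rows):
sales.kind | sales.amt
green | 9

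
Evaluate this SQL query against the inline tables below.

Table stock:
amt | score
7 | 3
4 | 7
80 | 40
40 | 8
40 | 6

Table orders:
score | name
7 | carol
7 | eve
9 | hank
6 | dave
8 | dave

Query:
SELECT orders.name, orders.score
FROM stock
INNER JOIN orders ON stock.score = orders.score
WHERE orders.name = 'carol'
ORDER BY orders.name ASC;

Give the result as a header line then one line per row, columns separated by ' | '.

After JOIN orders (4 rows):
stock.amt | stock.score | orders.score | orders.name
4 | 7 | 7 | carol
4 | 7 | 7 | eve
40 | 8 | 8 | dave
40 | 6 | 6 | dave
After WHERE (1 rows):
stock.amt | stock.score | orders.score | orders.name
4 | 7 | 7 | carol
After SELECT (1 rows):
orders.name | orders.score
carol | 7
After ORDER BY (1 rows):
orders.name | orders.score
carol | 7

== RESULT ==
orders.name | orders.score
carol | 7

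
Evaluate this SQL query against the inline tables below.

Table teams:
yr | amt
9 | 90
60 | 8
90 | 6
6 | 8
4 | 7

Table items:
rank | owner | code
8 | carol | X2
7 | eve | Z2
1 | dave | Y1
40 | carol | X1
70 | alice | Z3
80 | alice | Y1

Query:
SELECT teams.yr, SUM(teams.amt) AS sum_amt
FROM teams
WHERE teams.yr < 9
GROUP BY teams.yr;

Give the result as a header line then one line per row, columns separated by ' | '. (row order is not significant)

After WHERE (2 rows):
teams.yr | teams.amt
6 | 8
4 | 7
After GROUP BY (2 rows):
teams.yr | sum_amt
6 | 8
4 | 7

== RESULT ==
teams.yr | sum_amt
6 | 8
4 | 7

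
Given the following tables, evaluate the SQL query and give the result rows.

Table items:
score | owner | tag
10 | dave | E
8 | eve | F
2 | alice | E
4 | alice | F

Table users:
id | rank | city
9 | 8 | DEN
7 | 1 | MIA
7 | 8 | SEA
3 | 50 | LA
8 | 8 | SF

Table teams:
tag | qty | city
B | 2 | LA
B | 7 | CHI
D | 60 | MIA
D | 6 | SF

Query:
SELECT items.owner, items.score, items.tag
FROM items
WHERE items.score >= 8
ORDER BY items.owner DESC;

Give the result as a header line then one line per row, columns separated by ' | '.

== RESULT ==
items.owner | items.score | items.tag
eve | 8 | F
dave | 10 | E

Derivation:
After WHERE (2 rows):
items.score | items.owner | items.tag
10 | dave | E
8 | eve | F
After SELECT (2 rows):
items.owner | items.score | items.tag
dave | 10 | E
eve | 8 | F
After ORDER BY (2 rows):
items.owner | items.score | items.tag
eve | 8 | F
dave | 10 | E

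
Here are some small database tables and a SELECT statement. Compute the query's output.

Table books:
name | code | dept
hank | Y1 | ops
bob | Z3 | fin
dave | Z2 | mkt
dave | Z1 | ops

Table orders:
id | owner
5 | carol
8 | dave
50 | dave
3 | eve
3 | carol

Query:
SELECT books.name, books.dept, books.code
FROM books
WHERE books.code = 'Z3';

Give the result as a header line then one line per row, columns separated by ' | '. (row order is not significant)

After WHERE (1 rows):
books.name | books.code | books.dept
bob | Z3 | fin
After SELECT (1 rows):
books.name | books.dept | books.code
bob | fin | Z3

== RESULT ==
books.name | books.dept | books.code
bob | fin | Z3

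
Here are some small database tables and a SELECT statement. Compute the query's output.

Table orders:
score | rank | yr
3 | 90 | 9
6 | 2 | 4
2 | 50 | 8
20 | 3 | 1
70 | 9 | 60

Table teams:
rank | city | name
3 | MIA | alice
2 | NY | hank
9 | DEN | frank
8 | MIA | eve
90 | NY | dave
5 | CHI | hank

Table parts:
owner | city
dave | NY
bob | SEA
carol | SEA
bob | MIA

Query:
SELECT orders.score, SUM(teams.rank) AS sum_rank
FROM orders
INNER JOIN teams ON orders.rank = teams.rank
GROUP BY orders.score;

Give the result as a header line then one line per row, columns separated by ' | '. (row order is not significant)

After JOIN teams (4 rows):
orders.score | orders.rank | orders.yr | teams.rank | teams.city | teams.name
3 | 90 | 9 | 90 | NY | dave
6 | 2 | 4 | 2 | NY | hank
20 | 3 | 1 | 3 | MIA | alice
70 | 9 | 60 | 9 | DEN | frank
After GROUP BY (4 rows):
orders.score | sum_rank
3 | 90
6 | 2
20 | 3
70 | 9

== RESULT ==
orders.score | sum_rank
3 | 90
6 | 2
20 | 3
70 | 9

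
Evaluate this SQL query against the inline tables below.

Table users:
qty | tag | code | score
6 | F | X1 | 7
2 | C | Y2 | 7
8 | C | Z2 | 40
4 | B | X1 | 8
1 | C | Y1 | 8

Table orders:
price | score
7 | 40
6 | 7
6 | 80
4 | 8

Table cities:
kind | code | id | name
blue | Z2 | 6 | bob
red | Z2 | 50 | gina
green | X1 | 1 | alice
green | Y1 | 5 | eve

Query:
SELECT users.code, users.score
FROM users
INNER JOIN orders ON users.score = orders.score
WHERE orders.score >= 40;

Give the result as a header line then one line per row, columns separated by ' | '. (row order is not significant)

After JOIN orders (5 rows):
users.qty | users.tag | users.code | users.score | orders.price | orders.score
6 | F | X1 | 7 | 6 | 7
2 | C | Y2 | 7 | 6 | 7
8 | C | Z2 | 40 | 7 | 40
4 | B | X1 | 8 | 4 | 8
1 | C | Y1 | 8 | 4 | 8
After WHERE (1 rows):
users.qty | users.tag | users.code | users.score | orders.price | orders.score
8 | C | Z2 | 40 | 7 | 40
After SELECT (1 rows):
users.code | users.score
Z2 | 40

== RESULT ==
users.code | users.score
Z2 | 40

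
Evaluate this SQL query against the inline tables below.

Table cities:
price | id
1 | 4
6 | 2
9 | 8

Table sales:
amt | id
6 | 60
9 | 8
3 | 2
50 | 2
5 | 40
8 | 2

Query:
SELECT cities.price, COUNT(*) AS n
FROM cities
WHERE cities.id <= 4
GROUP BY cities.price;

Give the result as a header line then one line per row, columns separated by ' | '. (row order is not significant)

== RESULT ==
cities.price | n
1 | 1
6 | 1

Derivation:
After WHERE (2 rows):
cities.price | cities.id
1 | 4
6 | 2
After GROUP BY (2 rows):
cities.price | n
1 | 1
6 | 1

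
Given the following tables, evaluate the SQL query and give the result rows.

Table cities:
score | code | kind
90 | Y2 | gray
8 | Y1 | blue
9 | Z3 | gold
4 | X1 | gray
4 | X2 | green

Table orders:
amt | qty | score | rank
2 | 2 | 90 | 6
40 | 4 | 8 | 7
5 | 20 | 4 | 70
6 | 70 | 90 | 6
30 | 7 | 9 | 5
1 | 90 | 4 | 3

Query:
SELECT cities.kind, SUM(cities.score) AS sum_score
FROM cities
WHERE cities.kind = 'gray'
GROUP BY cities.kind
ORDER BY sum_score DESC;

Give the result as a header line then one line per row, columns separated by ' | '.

== RESULT ==
cities.kind | sum_score
gray | 94

Derivation:
After WHERE (2 rows):
cities.score | cities.code | cities.kind
90 | Y2 | gray
4 | X1 | gray
After GROUP BY (1 rows):
cities.kind | sum_score
gray | 94
After ORDER BY (1 rows):
cities.kind | sum_score
gray | 94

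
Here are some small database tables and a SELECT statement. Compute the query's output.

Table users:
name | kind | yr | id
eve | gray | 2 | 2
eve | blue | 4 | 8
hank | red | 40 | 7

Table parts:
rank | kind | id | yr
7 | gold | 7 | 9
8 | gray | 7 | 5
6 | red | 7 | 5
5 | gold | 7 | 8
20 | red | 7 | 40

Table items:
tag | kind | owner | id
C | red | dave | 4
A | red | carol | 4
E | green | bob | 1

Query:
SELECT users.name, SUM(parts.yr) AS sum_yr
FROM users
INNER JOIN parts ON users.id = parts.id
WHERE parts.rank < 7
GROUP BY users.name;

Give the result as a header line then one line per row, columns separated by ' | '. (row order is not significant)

== RESULT ==
users.name | sum_yr
hank | 13

Derivation:
After JOIN parts (5 rows):
users.name | users.kind | users.yr | users.id | parts.rank | parts.kind | parts.id | parts.yr
hank | red | 40 | 7 | 7 | gold | 7 | 9
hank | red | 40 | 7 | 8 | gray | 7 | 5
hank | red | 40 | 7 | 6 | red | 7 | 5
hank | red | 40 | 7 | 5 | gold | 7 | 8
hank | red | 40 | 7 | 20 | red | 7 | 40
After WHERE (2 rows):
users.name | users.kind | users.yr | users.id | parts.rank | parts.kind | parts.id | parts.yr
hank | red | 40 | 7 | 6 | red | 7 | 5
hank | red | 40 | 7 | 5 | gold | 7 | 8
After GROUP BY (1 rows):
users.name | sum_yr
hank | 13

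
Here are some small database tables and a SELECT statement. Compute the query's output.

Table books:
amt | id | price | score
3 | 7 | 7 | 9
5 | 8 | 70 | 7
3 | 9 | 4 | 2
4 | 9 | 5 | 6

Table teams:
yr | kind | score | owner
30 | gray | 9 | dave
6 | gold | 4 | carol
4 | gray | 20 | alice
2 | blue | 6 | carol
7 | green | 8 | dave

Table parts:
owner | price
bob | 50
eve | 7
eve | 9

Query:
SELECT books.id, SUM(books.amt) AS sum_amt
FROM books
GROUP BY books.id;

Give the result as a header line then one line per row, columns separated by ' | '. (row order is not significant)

== RESULT ==
books.id | sum_amt
7 | 3
8 | 5
9 | 7

Derivation:
After GROUP BY (3 rows):
books.id | sum_amt
7 | 3
8 | 5
9 | 7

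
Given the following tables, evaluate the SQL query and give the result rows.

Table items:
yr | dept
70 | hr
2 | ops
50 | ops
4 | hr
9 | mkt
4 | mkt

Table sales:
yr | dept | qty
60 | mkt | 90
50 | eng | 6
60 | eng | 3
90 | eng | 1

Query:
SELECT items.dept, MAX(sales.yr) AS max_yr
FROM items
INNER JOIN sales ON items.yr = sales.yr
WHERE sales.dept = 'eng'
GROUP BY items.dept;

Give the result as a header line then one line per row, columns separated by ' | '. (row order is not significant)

After JOIN sales (1 rows):
items.yr | items.dept | sales.yr | sales.dept | sales.qty
50 | ops | 50 | eng | 6
After WHERE (1 rows):
items.yr | items.dept | sales.yr | sales.dept | sales.qty
50 | ops | 50 | eng | 6
After GROUP BY (1 rows):
items.dept | max_yr
ops | 50

== RESULT ==
items.dept | max_yr
ops | 50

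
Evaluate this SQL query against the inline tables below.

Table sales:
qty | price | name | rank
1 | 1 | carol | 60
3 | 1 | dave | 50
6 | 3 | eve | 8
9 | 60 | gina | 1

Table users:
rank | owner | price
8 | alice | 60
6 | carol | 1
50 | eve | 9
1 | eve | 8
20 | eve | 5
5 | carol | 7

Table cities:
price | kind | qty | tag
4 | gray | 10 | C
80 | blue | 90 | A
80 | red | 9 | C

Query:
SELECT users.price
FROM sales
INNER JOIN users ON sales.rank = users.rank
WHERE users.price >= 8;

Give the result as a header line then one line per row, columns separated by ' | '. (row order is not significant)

After JOIN users (3 rows):
sales.qty | sales.price | sales.name | sales.rank | users.rank | users.owner | users.price
3 | 1 | dave | 50 | 50 | eve | 9
6 | 3 | eve | 8 | 8 | alice | 60
9 | 60 | gina | 1 | 1 | eve | 8
After WHERE (3 rows):
sales.qty | sales.price | sales.name | sales.rank | users.rank | users.owner | users.price
3 | 1 | dave | 50 | 50 | eve | 9
6 | 3 | eve | 8 | 8 | alice | 60
9 | 60 | gina | 1 | 1 | eve | 8
After SELECT (3 rows):
users.price
9
60
8

== RESULT ==
users.price
9
60
8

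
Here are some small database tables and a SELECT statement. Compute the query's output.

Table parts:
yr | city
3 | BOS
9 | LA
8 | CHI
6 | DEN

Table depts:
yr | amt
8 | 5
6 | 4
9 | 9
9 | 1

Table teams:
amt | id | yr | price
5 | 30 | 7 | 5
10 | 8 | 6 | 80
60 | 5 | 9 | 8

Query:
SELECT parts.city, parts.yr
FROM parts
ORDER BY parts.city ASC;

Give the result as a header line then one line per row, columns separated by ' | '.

After SELECT (4 rows):
parts.city | parts.yr
BOS | 3
LA | 9
CHI | 8
DEN | 6
After ORDER BY (4 rows):
parts.city | parts.yr
BOS | 3
CHI | 8
DEN | 6
LA | 9

== RESULT ==
parts.city | parts.yr
BOS | 3
CHI | 8
DEN | 6
LA | 9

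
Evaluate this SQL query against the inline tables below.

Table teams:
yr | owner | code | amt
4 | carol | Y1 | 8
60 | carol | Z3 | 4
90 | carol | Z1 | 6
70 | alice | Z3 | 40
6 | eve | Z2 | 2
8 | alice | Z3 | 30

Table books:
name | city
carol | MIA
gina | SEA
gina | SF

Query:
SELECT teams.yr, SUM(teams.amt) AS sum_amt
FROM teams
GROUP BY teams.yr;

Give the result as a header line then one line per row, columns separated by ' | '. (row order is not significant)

== RESULT ==
teams.yr | sum_amt
4 | 8
60 | 4
90 | 6
70 | 40
6 | 2
8 | 30

Derivation:
After GROUP BY (6 rows):
teams.yr | sum_amt
4 | 8
60 | 4
90 | 6
70 | 40
6 | 2
8 | 30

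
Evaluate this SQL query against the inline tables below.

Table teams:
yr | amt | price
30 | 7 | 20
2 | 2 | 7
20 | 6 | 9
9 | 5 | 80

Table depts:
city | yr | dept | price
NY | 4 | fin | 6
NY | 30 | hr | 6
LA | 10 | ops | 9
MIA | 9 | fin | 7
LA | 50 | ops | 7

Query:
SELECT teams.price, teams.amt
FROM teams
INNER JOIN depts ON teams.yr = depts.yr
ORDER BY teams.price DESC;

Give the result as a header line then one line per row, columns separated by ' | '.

After JOIN depts (2 rows):
teams.yr | teams.amt | teams.price | depts.city | depts.yr | depts.dept | depts.price
30 | 7 | 20 | NY | 30 | hr | 6
9 | 5 | 80 | MIA | 9 | fin | 7
After SELECT (2 rows):
teams.price | teams.amt
20 | 7
80 | 5
After ORDER BY (2 rows):
teams.price | teams.amt
80 | 5
20 | 7

== RESULT ==
teams.price | teams.amt
80 | 5
20 | 7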